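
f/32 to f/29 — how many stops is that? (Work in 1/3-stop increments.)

f/32 → f/29 — count the steps: 1 third-stops = 1/3 stop.

1/3 stop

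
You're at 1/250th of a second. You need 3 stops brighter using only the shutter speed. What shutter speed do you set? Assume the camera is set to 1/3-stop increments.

1/30s

Shutter speed: 1/250 → 1/200 → 1/160 → 1/125 → 1/100 → 1/80 → 1/60 → 1/50 → 1/40 → 1/30 — 3 stops longer (brighter).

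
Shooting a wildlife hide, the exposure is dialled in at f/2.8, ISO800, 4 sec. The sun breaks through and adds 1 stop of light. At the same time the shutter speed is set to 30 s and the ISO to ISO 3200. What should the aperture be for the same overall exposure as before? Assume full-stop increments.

Scene light: 1 stop brighter.
Shutter speed: 4 → 8 → 15 → 30 — 3 stops longer (brighter).
ISO: 800 → 1600 → 3200 — 2 stops higher (brighter).
Net so far: 6 stops brighter. Aperture: f/2.8 → f/4 → f/5.6 → f/8 → f/11 → f/16 → f/22.

f/22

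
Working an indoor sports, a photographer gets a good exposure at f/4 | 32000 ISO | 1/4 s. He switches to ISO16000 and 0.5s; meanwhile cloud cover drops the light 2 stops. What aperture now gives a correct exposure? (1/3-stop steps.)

f/2

Scene light: 2 stops darker.
ISO: 32000 → 25600 → 20000 → 16000 — 1 stop dropped (darker).
Shutter speed: 1/4 → 0.3 → 0.4 → 0.5 — 1 stop slower (brighter).
Net so far: 2 stops darker. Aperture: f/4 → f/3.5 → f/3.2 → f/2.8 → f/2.5 → f/2.2 → f/2.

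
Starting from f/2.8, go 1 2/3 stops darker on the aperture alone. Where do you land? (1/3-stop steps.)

f/5

Aperture: f/2.8 → f/3.2 → f/3.5 → f/4 → f/4.5 → f/5 — 1 2/3 stops narrower (darker).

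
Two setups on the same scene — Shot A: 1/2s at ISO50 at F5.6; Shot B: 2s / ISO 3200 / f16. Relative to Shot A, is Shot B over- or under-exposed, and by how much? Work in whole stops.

5 stops brighter

Aperture: f/5.6 → f/8 → f/11 → f/16 — 3 stops smaller aperture (darker).
Shutter speed: 1/2 → 1 → 2 — 2 stops slower (brighter).
ISO: 50 → 100 → 200 → 400 → 800 → 1600 → 3200 — 6 stops raised (brighter).
Net: −3 +2 +6 = +5 stops.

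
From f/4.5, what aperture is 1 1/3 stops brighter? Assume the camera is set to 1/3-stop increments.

Aperture: f/4.5 → f/4 → f/3.5 → f/3.2 → f/2.8 — 1 1/3 stops wider (brighter).

f/2.8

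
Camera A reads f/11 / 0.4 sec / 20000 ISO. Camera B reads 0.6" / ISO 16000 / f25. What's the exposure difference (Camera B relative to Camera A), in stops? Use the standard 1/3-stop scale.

2 stops darker

Aperture: f/11 → f/13 → f/14 → f/16 → f/18 → f/20 → f/22 → f/25 — 2 1/3 stops smaller aperture (darker).
Shutter speed: 0.4 → 0.5 → 0.6 — 2/3 stop longer (brighter).
ISO: 20000 → 16000 — 1/3 stop dropped (darker).
Net: −2 1/3 +2/3 −1/3 = −2 stops.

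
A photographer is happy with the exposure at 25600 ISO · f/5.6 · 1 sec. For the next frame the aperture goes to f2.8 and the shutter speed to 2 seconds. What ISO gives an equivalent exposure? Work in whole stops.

ISO 3200

Aperture: f/5.6 → f/4 → f/2.8 — 2 stops opened up (brighter).
Shutter speed: 1 → 2 — 1 stop slower (brighter).
Net change so far: 3 stops brighter. Offset with the ISO: 25600 → 12800 → 6400 → 3200.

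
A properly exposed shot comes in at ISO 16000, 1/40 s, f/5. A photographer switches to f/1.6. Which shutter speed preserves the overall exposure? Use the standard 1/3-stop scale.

Aperture: f/5 → f/4.5 → f/4 → f/3.5 → f/3.2 → f/2.8 → f/2.5 → f/2.2 → f/2 → f/1.8 → f/1.6 — 3 1/3 stops opened up (brighter).
Need 3 1/3 stops darker from the shutter speed: 1/40 → 1/50 → 1/60 → 1/80 → 1/100 → 1/125 → 1/160 → 1/200 → 1/250 → 1/320 → 1/400.

1/400s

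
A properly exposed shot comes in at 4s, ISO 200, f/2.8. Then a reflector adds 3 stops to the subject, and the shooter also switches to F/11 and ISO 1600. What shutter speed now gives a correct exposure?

Scene light: 3 stops brighter.
Aperture: f/2.8 → f/4 → f/5.6 → f/8 → f/11 — 4 stops stopped down (darker).
ISO: 200 → 400 → 800 → 1600 — 3 stops raised (brighter).
Net so far: 2 stops brighter. Shutter speed: 4 → 2 → 1.

1 s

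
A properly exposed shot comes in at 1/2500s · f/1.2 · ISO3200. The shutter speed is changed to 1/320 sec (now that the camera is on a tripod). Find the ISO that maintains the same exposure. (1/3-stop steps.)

ISO 400

Shutter speed: 1/2500 → 1/2000 → 1/1600 → 1/1250 → 1/1000 → 1/800 → 1/640 → 1/500 → 1/400 → 1/320 — 3 stops longer (brighter).
Need 3 stops darker from the ISO: 3200 → 2500 → 2000 → 1600 → 1250 → 1000 → 800 → 640 → 500 → 400.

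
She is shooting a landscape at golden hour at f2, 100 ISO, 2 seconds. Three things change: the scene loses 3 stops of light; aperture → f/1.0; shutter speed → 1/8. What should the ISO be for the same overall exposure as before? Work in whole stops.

Scene light: 3 stops darker.
Aperture: f/2 → f/1.4 → f/1.0 — 2 stops opened up (brighter).
Shutter speed: 2 → 1 → 1/2 → 1/4 → 1/8 — 4 stops shorter (darker).
Net so far: 5 stops darker. ISO: 100 → 200 → 400 → 800 → 1600 → 3200.

ISO 3200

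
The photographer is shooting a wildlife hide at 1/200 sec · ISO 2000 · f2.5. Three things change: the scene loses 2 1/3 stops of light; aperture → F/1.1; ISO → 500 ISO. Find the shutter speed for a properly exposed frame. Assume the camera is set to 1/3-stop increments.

1/50s

Scene light: 2 1/3 stops darker.
Aperture: f/2.5 → f/2.2 → f/2 → f/1.8 → f/1.6 → f/1.4 → f/1.2 → f/1.1 — 2 1/3 stops larger aperture (brighter).
ISO: 2000 → 1600 → 1250 → 1000 → 800 → 640 → 500 — 2 stops dropped (darker).
Net so far: 2 stops darker. Shutter speed: 1/200 → 1/160 → 1/125 → 1/100 → 1/80 → 1/60 → 1/50.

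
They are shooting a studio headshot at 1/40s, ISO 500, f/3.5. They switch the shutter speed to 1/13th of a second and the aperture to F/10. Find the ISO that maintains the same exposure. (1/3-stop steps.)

Shutter speed: 1/40 → 1/30 → 1/25 → 1/20 → 1/15 → 1/13 — 1 2/3 stops longer (brighter).
Aperture: f/3.5 → f/4 → f/4.5 → f/5 → f/5.6 → f/6.3 → f/7.1 → f/8 → f/9 → f/10 — 3 stops stopped down (darker).
Net change so far: 1 1/3 stops darker. Offset with the ISO: 500 → 640 → 800 → 1000 → 1250.

ISO 1250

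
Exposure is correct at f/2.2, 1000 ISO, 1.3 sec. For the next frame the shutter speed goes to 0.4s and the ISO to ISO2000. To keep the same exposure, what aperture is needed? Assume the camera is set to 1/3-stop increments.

f/1.8

Shutter speed: 1.3 → 1 → 0.8 → 0.6 → 0.5 → 0.4 — 1 2/3 stops shorter (darker).
ISO: 1000 → 1250 → 1600 → 2000 — 1 stop higher (brighter).
Net change so far: 2/3 stop darker. Offset with the aperture: f/2.2 → f/2 → f/1.8.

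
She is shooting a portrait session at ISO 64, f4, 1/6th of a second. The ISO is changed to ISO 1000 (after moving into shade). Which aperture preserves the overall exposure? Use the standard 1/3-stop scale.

ISO: 64 → 80 → 100 → 125 → 160 → 200 → 250 → 320 → 400 → 500 → 640 → 800 → 1000 — 4 stops raised (brighter).
Need 4 stops darker from the aperture: f/4 → f/4.5 → f/5 → f/5.6 → f/6.3 → f/7.1 → f/8 → f/9 → f/10 → f/11 → f/13 → f/14 → f/16.

f/16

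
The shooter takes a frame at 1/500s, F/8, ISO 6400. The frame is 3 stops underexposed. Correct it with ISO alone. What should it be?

ISO 51200

Underexposed by 3 stops → need 3 stops brighter.
ISO: 6400 → 12800 → 25600 → 51200.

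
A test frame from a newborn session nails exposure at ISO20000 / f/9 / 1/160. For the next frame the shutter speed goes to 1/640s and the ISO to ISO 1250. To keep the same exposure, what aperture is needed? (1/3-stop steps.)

Shutter speed: 1/160 → 1/200 → 1/250 → 1/320 → 1/400 → 1/500 → 1/640 — 2 stops faster (darker).
ISO: 20000 → 16000 → 12800 → 10000 → 8000 → 6400 → 5000 → 4000 → 3200 → 2500 → 2000 → 1600 → 1250 — 4 stops dropped (darker).
Net change so far: 6 stops darker. Offset with the aperture: f/9 → f/8 → f/7.1 → f/6.3 → f/5.6 → f/5 → f/4.5 → f/4 → f/3.5 → f/3.2 → f/2.8 → f/2.5 → f/2.2 → f/2 → f/1.8 → f/1.6 → f/1.4 → f/1.2 → f/1.1.

f/1.1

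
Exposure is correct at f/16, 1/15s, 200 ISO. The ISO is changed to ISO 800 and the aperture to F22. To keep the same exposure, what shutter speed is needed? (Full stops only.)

1/30s

ISO: 200 → 400 → 800 — 2 stops higher (brighter).
Aperture: f/16 → f/22 — 1 stop smaller aperture (darker).
Net change so far: 1 stop brighter. Offset with the shutter speed: 1/15 → 1/30.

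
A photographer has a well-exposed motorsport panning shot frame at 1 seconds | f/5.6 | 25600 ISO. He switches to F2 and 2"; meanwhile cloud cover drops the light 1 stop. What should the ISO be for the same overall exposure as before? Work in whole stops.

ISO 3200

Scene light: 1 stop darker.
Aperture: f/5.6 → f/4 → f/2.8 → f/2 — 3 stops larger aperture (brighter).
Shutter speed: 1 → 2 — 1 stop slower (brighter).
Net so far: 3 stops brighter. ISO: 25600 → 12800 → 6400 → 3200.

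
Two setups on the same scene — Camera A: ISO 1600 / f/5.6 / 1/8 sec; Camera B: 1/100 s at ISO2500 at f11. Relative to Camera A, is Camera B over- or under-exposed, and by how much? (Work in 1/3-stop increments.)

Aperture: f/5.6 → f/6.3 → f/7.1 → f/8 → f/9 → f/10 → f/11 — 2 stops narrower (darker).
Shutter speed: 1/8 → 1/10 → 1/13 → 1/15 → 1/20 → 1/25 → 1/30 → 1/40 → 1/50 → 1/60 → 1/80 → 1/100 — 3 2/3 stops shorter (darker).
ISO: 1600 → 2000 → 2500 — 2/3 stop higher (brighter).
Net: −2 −3 2/3 +2/3 = −5 stops.

5 stops darker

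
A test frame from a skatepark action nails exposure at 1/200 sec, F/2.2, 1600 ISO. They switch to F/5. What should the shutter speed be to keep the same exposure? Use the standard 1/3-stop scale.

Aperture: f/2.2 → f/2.5 → f/2.8 → f/3.2 → f/3.5 → f/4 → f/4.5 → f/5 — 2 1/3 stops narrower (darker).
Need 2 1/3 stops brighter from the shutter speed: 1/200 → 1/160 → 1/125 → 1/100 → 1/80 → 1/60 → 1/50 → 1/40.

1/40s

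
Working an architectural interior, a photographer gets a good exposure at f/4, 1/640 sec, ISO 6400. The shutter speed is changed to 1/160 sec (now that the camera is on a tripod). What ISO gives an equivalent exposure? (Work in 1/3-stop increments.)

Shutter speed: 1/640 → 1/500 → 1/400 → 1/320 → 1/250 → 1/200 → 1/160 — 2 stops longer (brighter).
Need 2 stops darker from the ISO: 6400 → 5000 → 4000 → 3200 → 2500 → 2000 → 1600.

ISO 1600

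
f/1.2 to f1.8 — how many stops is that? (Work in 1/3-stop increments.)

f/1.2 → f/1.4 → f/1.6 → f/1.8 — count the steps: 3 third-stops = 1 stop.

1 stop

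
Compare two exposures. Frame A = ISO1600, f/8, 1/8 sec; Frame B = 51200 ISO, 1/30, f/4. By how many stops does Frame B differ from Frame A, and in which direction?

5 stops brighter

Aperture: f/8 → f/5.6 → f/4 — 2 stops larger aperture (brighter).
Shutter speed: 1/8 → 1/15 → 1/30 — 2 stops faster (darker).
ISO: 1600 → 3200 → 6400 → 12800 → 25600 → 51200 — 5 stops higher (brighter).
Net: +2 −2 +5 = +5 stops.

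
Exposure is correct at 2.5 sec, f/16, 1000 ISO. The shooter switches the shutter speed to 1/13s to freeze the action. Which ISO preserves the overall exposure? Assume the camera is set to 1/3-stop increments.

Shutter speed: 2.5 → 2 → 1.6 → 1.3 → 1 → 0.8 → 0.6 → 0.5 → 0.4 → 0.3 → 1/4 → 1/5 → 1/6 → 1/8 → 1/10 → 1/13 — 5 stops faster (darker).
Need 5 stops brighter from the ISO: 1000 → 1250 → 1600 → 2000 → 2500 → 3200 → 4000 → 5000 → 6400 → 8000 → 10000 → 12800 → 16000 → 20000 → 25600 → 32000.

ISO 32000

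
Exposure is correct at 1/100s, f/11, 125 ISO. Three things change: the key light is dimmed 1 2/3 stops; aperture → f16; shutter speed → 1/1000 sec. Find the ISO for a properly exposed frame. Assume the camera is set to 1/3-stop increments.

ISO 8000

Scene light: 1 2/3 stops darker.
Aperture: f/11 → f/13 → f/14 → f/16 — 1 stop stopped down (darker).
Shutter speed: 1/100 → 1/125 → 1/160 → 1/200 → 1/250 → 1/320 → 1/400 → 1/500 → 1/640 → 1/800 → 1/1000 — 3 1/3 stops shorter (darker).
Net so far: 6 stops darker. ISO: 125 → 160 → 200 → 250 → 320 → 400 → 500 → 640 → 800 → 1000 → 1250 → 1600 → 2000 → 2500 → 3200 → 4000 → 5000 → 6400 → 8000.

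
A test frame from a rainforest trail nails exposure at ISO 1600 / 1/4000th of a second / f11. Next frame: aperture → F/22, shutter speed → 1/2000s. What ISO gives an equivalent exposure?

ISO 3200

Aperture: f/11 → f/16 → f/22 — 2 stops narrower (darker).
Shutter speed: 1/4000 → 1/2000 — 1 stop longer (brighter).
Net change so far: 1 stop darker. Offset with the ISO: 1600 → 3200.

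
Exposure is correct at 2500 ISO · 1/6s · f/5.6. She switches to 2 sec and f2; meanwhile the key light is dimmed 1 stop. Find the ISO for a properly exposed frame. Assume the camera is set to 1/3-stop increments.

Scene light: 1 stop darker.
Shutter speed: 1/6 → 1/5 → 1/4 → 0.3 → 0.4 → 0.5 → 0.6 → 0.8 → 1 → 1.3 → 1.6 → 2 — 3 2/3 stops longer (brighter).
Aperture: f/5.6 → f/5 → f/4.5 → f/4 → f/3.5 → f/3.2 → f/2.8 → f/2.5 → f/2.2 → f/2 — 3 stops larger aperture (brighter).
Net so far: 5 2/3 stops brighter. ISO: 2500 → 2000 → 1600 → 1250 → 1000 → 800 → 640 → 500 → 400 → 320 → 250 → 200 → 160 → 125 → 100 → 80 → 64 → 50.

ISO 50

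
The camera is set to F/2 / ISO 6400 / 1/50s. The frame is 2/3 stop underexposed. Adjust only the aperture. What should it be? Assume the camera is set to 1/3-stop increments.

f/1.6

Underexposed by 2/3 stop → need 2/3 stop brighter.
Aperture: f/2 → f/1.8 → f/1.6.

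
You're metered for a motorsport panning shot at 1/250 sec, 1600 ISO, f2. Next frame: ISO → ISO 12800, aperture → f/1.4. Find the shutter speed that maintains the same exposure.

ISO: 1600 → 3200 → 6400 → 12800 — 3 stops higher (brighter).
Aperture: f/2 → f/1.4 — 1 stop opened up (brighter).
Net change so far: 4 stops brighter. Offset with the shutter speed: 1/250 → 1/500 → 1/1000 → 1/2000 → 1/4000.

1/4000s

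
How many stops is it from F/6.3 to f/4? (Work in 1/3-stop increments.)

f/6.3 → f/5.6 → f/5 → f/4.5 → f/4 — count the steps: 4 third-stops = 1 1/3 stops.

1 1/3 stops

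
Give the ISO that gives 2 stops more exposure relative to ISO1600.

ISO 6400

ISO: 1600 → 3200 → 6400 — 2 stops higher (brighter).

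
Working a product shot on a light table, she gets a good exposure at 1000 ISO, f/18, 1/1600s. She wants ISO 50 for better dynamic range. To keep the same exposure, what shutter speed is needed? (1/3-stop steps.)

1/80s

ISO: 1000 → 800 → 640 → 500 → 400 → 320 → 250 → 200 → 160 → 125 → 100 → 80 → 64 → 50 — 4 1/3 stops dropped (darker).
Need 4 1/3 stops brighter from the shutter speed: 1/1600 → 1/1250 → 1/1000 → 1/800 → 1/640 → 1/500 → 1/400 → 1/320 → 1/250 → 1/200 → 1/160 → 1/125 → 1/100 → 1/80.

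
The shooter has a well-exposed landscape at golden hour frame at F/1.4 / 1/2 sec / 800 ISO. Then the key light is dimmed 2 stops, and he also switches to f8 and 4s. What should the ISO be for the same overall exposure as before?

Scene light: 2 stops darker.
Aperture: f/1.4 → f/2 → f/2.8 → f/4 → f/5.6 → f/8 — 5 stops narrower (darker).
Shutter speed: 1/2 → 1 → 2 → 4 — 3 stops longer (brighter).
Net so far: 4 stops darker. ISO: 800 → 1600 → 3200 → 6400 → 12800.

ISO 12800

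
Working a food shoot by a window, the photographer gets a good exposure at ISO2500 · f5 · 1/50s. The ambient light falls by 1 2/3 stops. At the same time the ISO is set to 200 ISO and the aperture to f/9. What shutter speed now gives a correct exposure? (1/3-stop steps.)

2.5 s

Scene light: 1 2/3 stops darker.
ISO: 2500 → 2000 → 1600 → 1250 → 1000 → 800 → 640 → 500 → 400 → 320 → 250 → 200 — 3 2/3 stops lower (darker).
Aperture: f/5 → f/5.6 → f/6.3 → f/7.1 → f/8 → f/9 — 1 2/3 stops stopped down (darker).
Net so far: 7 stops darker. Shutter speed: 1/50 → 1/40 → 1/30 → 1/25 → 1/20 → 1/15 → 1/13 → 1/10 → 1/8 → 1/6 → 1/5 → 1/4 → 0.3 → 0.4 → 0.5 → 0.6 → 0.8 → 1 → 1.3 → 1.6 → 2 → 2.5.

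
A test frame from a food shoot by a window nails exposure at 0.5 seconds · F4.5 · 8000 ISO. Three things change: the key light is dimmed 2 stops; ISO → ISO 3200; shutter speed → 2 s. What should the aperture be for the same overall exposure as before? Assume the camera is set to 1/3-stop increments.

Scene light: 2 stops darker.
ISO: 8000 → 6400 → 5000 → 4000 → 3200 — 1 1/3 stops dropped (darker).
Shutter speed: 0.5 → 0.6 → 0.8 → 1 → 1.3 → 1.6 → 2 — 2 stops longer (brighter).
Net so far: 1 1/3 stops darker. Aperture: f/4.5 → f/4 → f/3.5 → f/3.2 → f/2.8.

f/2.8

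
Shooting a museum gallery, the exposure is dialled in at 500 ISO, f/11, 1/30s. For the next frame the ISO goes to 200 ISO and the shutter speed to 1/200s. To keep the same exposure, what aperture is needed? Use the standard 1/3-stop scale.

f/2.8

ISO: 500 → 400 → 320 → 250 → 200 — 1 1/3 stops dropped (darker).
Shutter speed: 1/30 → 1/40 → 1/50 → 1/60 → 1/80 → 1/100 → 1/125 → 1/160 → 1/200 — 2 2/3 stops shorter (darker).
Net change so far: 4 stops darker. Offset with the aperture: f/11 → f/10 → f/9 → f/8 → f/7.1 → f/6.3 → f/5.6 → f/5 → f/4.5 → f/4 → f/3.5 → f/3.2 → f/2.8.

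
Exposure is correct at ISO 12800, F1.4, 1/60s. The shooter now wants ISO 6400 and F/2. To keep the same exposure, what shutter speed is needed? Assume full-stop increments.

ISO: 12800 → 6400 — 1 stop lower (darker).
Aperture: f/1.4 → f/2 — 1 stop stopped down (darker).
Net change so far: 2 stops darker. Offset with the shutter speed: 1/60 → 1/30 → 1/15.

1/15s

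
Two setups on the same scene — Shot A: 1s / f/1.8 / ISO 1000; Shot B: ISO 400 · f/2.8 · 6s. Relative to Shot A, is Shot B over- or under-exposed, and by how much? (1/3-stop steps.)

same exposure (0 stops)

Aperture: f/1.8 → f/2 → f/2.2 → f/2.5 → f/2.8 — 1 1/3 stops stopped down (darker).
Shutter speed: 1 → 1.3 → 1.6 → 2 → 2.5 → 3.2 → 4 → 5 → 6 — 2 2/3 stops longer (brighter).
ISO: 1000 → 800 → 640 → 500 → 400 — 1 1/3 stops lower (darker).
Net: −1 1/3 +2 2/3 −1 1/3 = 0 stops.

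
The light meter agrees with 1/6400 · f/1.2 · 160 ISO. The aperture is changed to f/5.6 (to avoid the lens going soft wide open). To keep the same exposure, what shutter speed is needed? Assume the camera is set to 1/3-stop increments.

1/320s

Aperture: f/1.2 → f/1.4 → f/1.6 → f/1.8 → f/2 → f/2.2 → f/2.5 → f/2.8 → f/3.2 → f/3.5 → f/4 → f/4.5 → f/5 → f/5.6 — 4 1/3 stops smaller aperture (darker).
Need 4 1/3 stops brighter from the shutter speed: 1/6400 → 1/5000 → 1/4000 → 1/3200 → 1/2500 → 1/2000 → 1/1600 → 1/1250 → 1/1000 → 1/800 → 1/640 → 1/500 → 1/400 → 1/320.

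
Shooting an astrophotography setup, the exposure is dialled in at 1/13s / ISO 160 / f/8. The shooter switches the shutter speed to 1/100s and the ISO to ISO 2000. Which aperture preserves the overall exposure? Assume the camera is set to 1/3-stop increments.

Shutter speed: 1/13 → 1/15 → 1/20 → 1/25 → 1/30 → 1/40 → 1/50 → 1/60 → 1/80 → 1/100 — 3 stops shorter (darker).
ISO: 160 → 200 → 250 → 320 → 400 → 500 → 640 → 800 → 1000 → 1250 → 1600 → 2000 — 3 2/3 stops raised (brighter).
Net change so far: 2/3 stop brighter. Offset with the aperture: f/8 → f/9 → f/10.

f/10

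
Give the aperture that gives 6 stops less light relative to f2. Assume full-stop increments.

Aperture: f/2 → f/2.8 → f/4 → f/5.6 → f/8 → f/11 → f/16 — 6 stops smaller aperture (darker).

f/16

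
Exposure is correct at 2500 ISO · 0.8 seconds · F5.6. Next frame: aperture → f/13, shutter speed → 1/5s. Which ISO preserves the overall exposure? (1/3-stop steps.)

ISO 51200

Aperture: f/5.6 → f/6.3 → f/7.1 → f/8 → f/9 → f/10 → f/11 → f/13 — 2 1/3 stops narrower (darker).
Shutter speed: 0.8 → 0.6 → 0.5 → 0.4 → 0.3 → 1/4 → 1/5 — 2 stops shorter (darker).
Net change so far: 4 1/3 stops darker. Offset with the ISO: 2500 → 3200 → 4000 → 5000 → 6400 → 8000 → 10000 → 12800 → 16000 → 20000 → 25600 → 32000 → 40000 → 51200.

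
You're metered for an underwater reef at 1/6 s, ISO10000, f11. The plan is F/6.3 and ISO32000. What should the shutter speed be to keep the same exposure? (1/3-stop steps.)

Aperture: f/11 → f/10 → f/9 → f/8 → f/7.1 → f/6.3 — 1 2/3 stops opened up (brighter).
ISO: 10000 → 12800 → 16000 → 20000 → 25600 → 32000 — 1 2/3 stops higher (brighter).
Net change so far: 3 1/3 stops brighter. Offset with the shutter speed: 1/6 → 1/8 → 1/10 → 1/13 → 1/15 → 1/20 → 1/25 → 1/30 → 1/40 → 1/50 → 1/60.

1/60s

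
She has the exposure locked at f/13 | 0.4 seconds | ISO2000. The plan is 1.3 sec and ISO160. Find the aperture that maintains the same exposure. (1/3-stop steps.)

Shutter speed: 0.4 → 0.5 → 0.6 → 0.8 → 1 → 1.3 — 1 2/3 stops slower (brighter).
ISO: 2000 → 1600 → 1250 → 1000 → 800 → 640 → 500 → 400 → 320 → 250 → 200 → 160 — 3 2/3 stops lower (darker).
Net change so far: 2 stops darker. Offset with the aperture: f/13 → f/11 → f/10 → f/9 → f/8 → f/7.1 → f/6.3.

f/6.3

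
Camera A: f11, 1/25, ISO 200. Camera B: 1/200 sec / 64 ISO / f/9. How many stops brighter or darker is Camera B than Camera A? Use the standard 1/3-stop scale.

Aperture: f/11 → f/10 → f/9 — 2/3 stop opened up (brighter).
Shutter speed: 1/25 → 1/30 → 1/40 → 1/50 → 1/60 → 1/80 → 1/100 → 1/125 → 1/160 → 1/200 — 3 stops faster (darker).
ISO: 200 → 160 → 125 → 100 → 80 → 64 — 1 2/3 stops dropped (darker).
Net: +2/3 −3 −1 2/3 = −4 stops.

4 stops darker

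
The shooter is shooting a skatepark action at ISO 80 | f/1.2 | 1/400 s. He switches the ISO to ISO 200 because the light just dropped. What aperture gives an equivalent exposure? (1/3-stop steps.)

ISO: 80 → 100 → 125 → 160 → 200 — 1 1/3 stops raised (brighter).
Need 1 1/3 stops darker from the aperture: f/1.2 → f/1.4 → f/1.6 → f/1.8 → f/2.

f/2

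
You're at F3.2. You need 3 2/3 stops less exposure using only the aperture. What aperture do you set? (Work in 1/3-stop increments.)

Aperture: f/3.2 → f/3.5 → f/4 → f/4.5 → f/5 → f/5.6 → f/6.3 → f/7.1 → f/8 → f/9 → f/10 → f/11 — 3 2/3 stops narrower (darker).

f/11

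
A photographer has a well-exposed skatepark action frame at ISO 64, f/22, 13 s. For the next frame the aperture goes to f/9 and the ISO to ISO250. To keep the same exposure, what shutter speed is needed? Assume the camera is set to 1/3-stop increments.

0.5 s

Aperture: f/22 → f/20 → f/18 → f/16 → f/14 → f/13 → f/11 → f/10 → f/9 — 2 2/3 stops opened up (brighter).
ISO: 64 → 80 → 100 → 125 → 160 → 200 → 250 — 2 stops higher (brighter).
Net change so far: 4 2/3 stops brighter. Offset with the shutter speed: 13 → 10 → 8 → 6 → 5 → 4 → 3.2 → 2.5 → 2 → 1.6 → 1.3 → 1 → 0.8 → 0.6 → 0.5.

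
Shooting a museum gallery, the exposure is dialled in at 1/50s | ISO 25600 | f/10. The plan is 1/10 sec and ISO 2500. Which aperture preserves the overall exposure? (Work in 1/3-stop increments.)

f/7.1

Shutter speed: 1/50 → 1/40 → 1/30 → 1/25 → 1/20 → 1/15 → 1/13 → 1/10 — 2 1/3 stops longer (brighter).
ISO: 25600 → 20000 → 16000 → 12800 → 10000 → 8000 → 6400 → 5000 → 4000 → 3200 → 2500 — 3 1/3 stops dropped (darker).
Net change so far: 1 stop darker. Offset with the aperture: f/10 → f/9 → f/8 → f/7.1.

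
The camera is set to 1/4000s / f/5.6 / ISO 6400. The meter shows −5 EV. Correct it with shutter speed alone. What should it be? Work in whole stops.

1/125s

Underexposed by 5 stops → need 5 stops brighter.
Shutter speed: 1/4000 → 1/2000 → 1/1000 → 1/500 → 1/250 → 1/125.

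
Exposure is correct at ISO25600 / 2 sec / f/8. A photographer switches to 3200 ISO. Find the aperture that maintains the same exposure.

f/2.8

ISO: 25600 → 12800 → 6400 → 3200 — 3 stops lower (darker).
Need 3 stops brighter from the aperture: f/8 → f/5.6 → f/4 → f/2.8.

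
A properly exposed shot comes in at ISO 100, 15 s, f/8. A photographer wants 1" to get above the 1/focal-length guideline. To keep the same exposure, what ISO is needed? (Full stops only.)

ISO 1600

Shutter speed: 15 → 8 → 4 → 2 → 1 — 4 stops shorter (darker).
Need 4 stops brighter from the ISO: 100 → 200 → 400 → 800 → 1600.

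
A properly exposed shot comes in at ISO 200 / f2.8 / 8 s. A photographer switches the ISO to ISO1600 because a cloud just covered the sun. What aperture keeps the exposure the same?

f/8

ISO: 200 → 400 → 800 → 1600 — 3 stops higher (brighter).
Need 3 stops darker from the aperture: f/2.8 → f/4 → f/5.6 → f/8.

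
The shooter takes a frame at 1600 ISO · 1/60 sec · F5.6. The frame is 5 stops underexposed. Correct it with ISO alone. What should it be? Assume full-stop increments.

ISO 51200

Underexposed by 5 stops → need 5 stops brighter.
ISO: 1600 → 3200 → 6400 → 12800 → 25600 → 51200.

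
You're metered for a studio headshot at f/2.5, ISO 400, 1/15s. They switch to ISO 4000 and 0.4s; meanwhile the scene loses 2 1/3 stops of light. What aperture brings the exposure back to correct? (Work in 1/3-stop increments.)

f/9

Scene light: 2 1/3 stops darker.
ISO: 400 → 500 → 640 → 800 → 1000 → 1250 → 1600 → 2000 → 2500 → 3200 → 4000 — 3 1/3 stops higher (brighter).
Shutter speed: 1/15 → 1/13 → 1/10 → 1/8 → 1/6 → 1/5 → 1/4 → 0.3 → 0.4 — 2 2/3 stops longer (brighter).
Net so far: 3 2/3 stops brighter. Aperture: f/2.5 → f/2.8 → f/3.2 → f/3.5 → f/4 → f/4.5 → f/5 → f/5.6 → f/6.3 → f/7.1 → f/8 → f/9.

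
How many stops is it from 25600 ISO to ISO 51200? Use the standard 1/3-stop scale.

1 stop

25600 → 32000 → 40000 → 51200 — count the steps: 3 third-stops = 1 stop.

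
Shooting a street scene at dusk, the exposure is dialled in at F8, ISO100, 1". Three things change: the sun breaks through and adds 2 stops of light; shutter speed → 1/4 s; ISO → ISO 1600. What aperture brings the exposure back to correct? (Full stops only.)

f/32

Scene light: 2 stops brighter.
Shutter speed: 1 → 1/2 → 1/4 — 2 stops faster (darker).
ISO: 100 → 200 → 400 → 800 → 1600 — 4 stops higher (brighter).
Net so far: 4 stops brighter. Aperture: f/8 → f/11 → f/16 → f/22 → f/32.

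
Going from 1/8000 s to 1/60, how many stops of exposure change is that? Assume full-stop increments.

7 stops

1/8000 → 1/4000 → 1/2000 → 1/1000 → 1/500 → 1/250 → 1/125 → 1/60 — count the steps: 7 stops.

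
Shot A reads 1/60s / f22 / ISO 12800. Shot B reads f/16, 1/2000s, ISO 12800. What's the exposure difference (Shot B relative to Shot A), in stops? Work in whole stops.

4 stops darker

Aperture: f/22 → f/16 — 1 stop larger aperture (brighter).
Shutter speed: 1/60 → 1/125 → 1/250 → 1/500 → 1/1000 → 1/2000 — 5 stops faster (darker).
ISO: unchanged.
Net: +1 −5 = −4 stops.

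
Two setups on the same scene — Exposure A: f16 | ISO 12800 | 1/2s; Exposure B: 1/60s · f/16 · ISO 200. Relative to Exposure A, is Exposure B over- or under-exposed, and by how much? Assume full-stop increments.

11 stops darker

Aperture: unchanged.
Shutter speed: 1/2 → 1/4 → 1/8 → 1/15 → 1/30 → 1/60 — 5 stops shorter (darker).
ISO: 12800 → 6400 → 3200 → 1600 → 800 → 400 → 200 — 6 stops dropped (darker).
Net: −5 −6 = −11 stops.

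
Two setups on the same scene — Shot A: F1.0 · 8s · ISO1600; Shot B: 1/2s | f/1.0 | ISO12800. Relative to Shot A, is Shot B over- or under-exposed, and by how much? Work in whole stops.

Aperture: unchanged.
Shutter speed: 8 → 4 → 2 → 1 → 1/2 — 4 stops faster (darker).
ISO: 1600 → 3200 → 6400 → 12800 — 3 stops raised (brighter).
Net: −4 +3 = −1 stop.

1 stop darker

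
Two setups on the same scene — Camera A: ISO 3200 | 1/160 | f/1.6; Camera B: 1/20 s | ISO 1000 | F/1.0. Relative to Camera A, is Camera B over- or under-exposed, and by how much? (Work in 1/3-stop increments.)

2 2/3 stops brighter

Aperture: f/1.6 → f/1.4 → f/1.2 → f/1.1 → f/1.0 — 1 1/3 stops larger aperture (brighter).
Shutter speed: 1/160 → 1/125 → 1/100 → 1/80 → 1/60 → 1/50 → 1/40 → 1/30 → 1/25 → 1/20 — 3 stops longer (brighter).
ISO: 3200 → 2500 → 2000 → 1600 → 1250 → 1000 — 1 2/3 stops lower (darker).
Net: +1 1/3 +3 −1 2/3 = +2 2/3 stops.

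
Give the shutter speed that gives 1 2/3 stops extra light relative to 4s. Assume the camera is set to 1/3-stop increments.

13 s

Shutter speed: 4 → 5 → 6 → 8 → 10 → 13 — 1 2/3 stops longer (brighter).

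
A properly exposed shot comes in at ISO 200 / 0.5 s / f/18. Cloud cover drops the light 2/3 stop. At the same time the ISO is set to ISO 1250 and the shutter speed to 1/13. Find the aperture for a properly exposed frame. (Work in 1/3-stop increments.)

Scene light: 2/3 stop darker.
ISO: 200 → 250 → 320 → 400 → 500 → 640 → 800 → 1000 → 1250 — 2 2/3 stops raised (brighter).
Shutter speed: 0.5 → 0.4 → 0.3 → 1/4 → 1/5 → 1/6 → 1/8 → 1/10 → 1/13 — 2 2/3 stops faster (darker).
Net so far: 2/3 stop darker. Aperture: f/18 → f/16 → f/14.

f/14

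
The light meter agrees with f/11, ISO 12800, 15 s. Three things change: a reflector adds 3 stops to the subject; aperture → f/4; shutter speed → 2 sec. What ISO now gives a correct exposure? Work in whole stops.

Scene light: 3 stops brighter.
Aperture: f/11 → f/8 → f/5.6 → f/4 — 3 stops wider (brighter).
Shutter speed: 15 → 8 → 4 → 2 — 3 stops faster (darker).
Net so far: 3 stops brighter. ISO: 12800 → 6400 → 3200 → 1600.

ISO 1600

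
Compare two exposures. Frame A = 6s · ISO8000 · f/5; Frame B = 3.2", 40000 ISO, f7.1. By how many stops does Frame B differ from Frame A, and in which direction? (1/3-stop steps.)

1/3 stop brighter

Aperture: f/5 → f/5.6 → f/6.3 → f/7.1 — 1 stop narrower (darker).
Shutter speed: 6 → 5 → 4 → 3.2 — 1 stop faster (darker).
ISO: 8000 → 10000 → 12800 → 16000 → 20000 → 25600 → 32000 → 40000 — 2 1/3 stops higher (brighter).
Net: −1 −1 +2 1/3 = +1/3 stops.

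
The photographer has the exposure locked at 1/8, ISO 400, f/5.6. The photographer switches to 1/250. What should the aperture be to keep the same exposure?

Shutter speed: 1/8 → 1/15 → 1/30 → 1/60 → 1/125 → 1/250 — 5 stops faster (darker).
Need 5 stops brighter from the aperture: f/5.6 → f/4 → f/2.8 → f/2 → f/1.4 → f/1.0.

f/1.0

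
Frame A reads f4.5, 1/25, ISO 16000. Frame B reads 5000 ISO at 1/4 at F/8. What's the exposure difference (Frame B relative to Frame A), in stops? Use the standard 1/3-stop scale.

Aperture: f/4.5 → f/5 → f/5.6 → f/6.3 → f/7.1 → f/8 — 1 2/3 stops narrower (darker).
Shutter speed: 1/25 → 1/20 → 1/15 → 1/13 → 1/10 → 1/8 → 1/6 → 1/5 → 1/4 — 2 2/3 stops longer (brighter).
ISO: 16000 → 12800 → 10000 → 8000 → 6400 → 5000 — 1 2/3 stops dropped (darker).
Net: −1 2/3 +2 2/3 −1 2/3 = −2/3 stops.

2/3 stop darker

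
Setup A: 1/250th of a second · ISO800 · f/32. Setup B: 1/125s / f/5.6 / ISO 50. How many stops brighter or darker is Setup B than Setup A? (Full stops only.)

2 stops brighter

Aperture: f/32 → f/22 → f/16 → f/11 → f/8 → f/5.6 — 5 stops wider (brighter).
Shutter speed: 1/250 → 1/125 — 1 stop longer (brighter).
ISO: 800 → 400 → 200 → 100 → 50 — 4 stops lower (darker).
Net: +5 +1 −4 = +2 stops.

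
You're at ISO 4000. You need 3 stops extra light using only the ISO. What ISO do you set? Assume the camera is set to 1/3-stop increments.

ISO 32000

ISO: 4000 → 5000 → 6400 → 8000 → 10000 → 12800 → 16000 → 20000 → 25600 → 32000 — 3 stops higher (brighter).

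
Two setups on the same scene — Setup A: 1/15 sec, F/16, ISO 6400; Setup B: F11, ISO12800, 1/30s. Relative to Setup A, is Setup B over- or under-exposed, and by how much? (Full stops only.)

1 stop brighter

Aperture: f/16 → f/11 — 1 stop larger aperture (brighter).
Shutter speed: 1/15 → 1/30 — 1 stop shorter (darker).
ISO: 6400 → 12800 — 1 stop raised (brighter).
Net: +1 −1 +1 = +1 stop.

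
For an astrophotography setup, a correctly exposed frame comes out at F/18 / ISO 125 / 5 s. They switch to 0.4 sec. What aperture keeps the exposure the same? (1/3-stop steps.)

f/5

Shutter speed: 5 → 4 → 3.2 → 2.5 → 2 → 1.6 → 1.3 → 1 → 0.8 → 0.6 → 0.5 → 0.4 — 3 2/3 stops faster (darker).
Need 3 2/3 stops brighter from the aperture: f/18 → f/16 → f/14 → f/13 → f/11 → f/10 → f/9 → f/8 → f/7.1 → f/6.3 → f/5.6 → f/5.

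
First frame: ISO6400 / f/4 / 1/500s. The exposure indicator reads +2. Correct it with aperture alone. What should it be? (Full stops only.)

f/8

Overexposed by 2 stops → need 2 stops darker.
Aperture: f/4 → f/5.6 → f/8.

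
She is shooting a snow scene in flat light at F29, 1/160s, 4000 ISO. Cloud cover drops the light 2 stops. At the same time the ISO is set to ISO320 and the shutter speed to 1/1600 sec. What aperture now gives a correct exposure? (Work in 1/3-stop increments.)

Scene light: 2 stops darker.
ISO: 4000 → 3200 → 2500 → 2000 → 1600 → 1250 → 1000 → 800 → 640 → 500 → 400 → 320 — 3 2/3 stops lower (darker).
Shutter speed: 1/160 → 1/200 → 1/250 → 1/320 → 1/400 → 1/500 → 1/640 → 1/800 → 1/1000 → 1/1250 → 1/1600 — 3 1/3 stops faster (darker).
Net so far: 9 stops darker. Aperture: f/29 → f/25 → f/22 → f/20 → f/18 → f/16 → f/14 → f/13 → f/11 → f/10 → f/9 → f/8 → f/7.1 → f/6.3 → f/5.6 → f/5 → f/4.5 → f/4 → f/3.5 → f/3.2 → f/2.8 → f/2.5 → f/2.2 → f/2 → f/1.8 → f/1.6 → f/1.4 → f/1.2.

f/1.2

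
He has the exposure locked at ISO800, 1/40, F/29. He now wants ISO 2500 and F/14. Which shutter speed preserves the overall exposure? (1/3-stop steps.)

ISO: 800 → 1000 → 1250 → 1600 → 2000 → 2500 — 1 2/3 stops higher (brighter).
Aperture: f/29 → f/25 → f/22 → f/20 → f/18 → f/16 → f/14 — 2 stops larger aperture (brighter).
Net change so far: 3 2/3 stops brighter. Offset with the shutter speed: 1/40 → 1/50 → 1/60 → 1/80 → 1/100 → 1/125 → 1/160 → 1/200 → 1/250 → 1/320 → 1/400 → 1/500.

1/500s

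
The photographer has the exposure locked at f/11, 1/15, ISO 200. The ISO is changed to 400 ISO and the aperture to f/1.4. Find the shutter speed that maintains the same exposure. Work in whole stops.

1/2000s

ISO: 200 → 400 — 1 stop raised (brighter).
Aperture: f/11 → f/8 → f/5.6 → f/4 → f/2.8 → f/2 → f/1.4 — 6 stops larger aperture (brighter).
Net change so far: 7 stops brighter. Offset with the shutter speed: 1/15 → 1/30 → 1/60 → 1/125 → 1/250 → 1/500 → 1/1000 → 1/2000.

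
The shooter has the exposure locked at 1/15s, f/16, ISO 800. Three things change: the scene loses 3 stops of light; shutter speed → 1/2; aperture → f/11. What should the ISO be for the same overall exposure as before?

ISO 400

Scene light: 3 stops darker.
Shutter speed: 1/15 → 1/8 → 1/4 → 1/2 — 3 stops longer (brighter).
Aperture: f/16 → f/11 — 1 stop opened up (brighter).
Net so far: 1 stop brighter. ISO: 800 → 400.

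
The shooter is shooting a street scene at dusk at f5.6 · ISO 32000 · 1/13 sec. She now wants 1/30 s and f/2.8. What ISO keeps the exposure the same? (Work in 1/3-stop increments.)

Shutter speed: 1/13 → 1/15 → 1/20 → 1/25 → 1/30 — 1 1/3 stops faster (darker).
Aperture: f/5.6 → f/5 → f/4.5 → f/4 → f/3.5 → f/3.2 → f/2.8 — 2 stops larger aperture (brighter).
Net change so far: 2/3 stop brighter. Offset with the ISO: 32000 → 25600 → 20000.

ISO 20000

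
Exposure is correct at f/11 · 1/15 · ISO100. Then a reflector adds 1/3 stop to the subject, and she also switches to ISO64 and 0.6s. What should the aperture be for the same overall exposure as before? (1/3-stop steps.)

Scene light: 1/3 stop brighter.
ISO: 100 → 80 → 64 — 2/3 stop lower (darker).
Shutter speed: 1/15 → 1/13 → 1/10 → 1/8 → 1/6 → 1/5 → 1/4 → 0.3 → 0.4 → 0.5 → 0.6 — 3 1/3 stops longer (brighter).
Net so far: 3 stops brighter. Aperture: f/11 → f/13 → f/14 → f/16 → f/18 → f/20 → f/22 → f/25 → f/29 → f/32.

f/32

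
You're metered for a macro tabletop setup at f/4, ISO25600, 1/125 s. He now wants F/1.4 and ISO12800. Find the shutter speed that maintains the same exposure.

1/500s

Aperture: f/4 → f/2.8 → f/2 → f/1.4 — 3 stops larger aperture (brighter).
ISO: 25600 → 12800 — 1 stop lower (darker).
Net change so far: 2 stops brighter. Offset with the shutter speed: 1/125 → 1/250 → 1/500.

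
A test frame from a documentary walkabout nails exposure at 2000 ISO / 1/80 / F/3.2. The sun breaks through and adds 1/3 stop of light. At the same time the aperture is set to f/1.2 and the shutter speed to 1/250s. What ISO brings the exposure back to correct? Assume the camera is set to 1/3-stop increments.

ISO 800

Scene light: 1/3 stop brighter.
Aperture: f/3.2 → f/2.8 → f/2.5 → f/2.2 → f/2 → f/1.8 → f/1.6 → f/1.4 → f/1.2 — 2 2/3 stops opened up (brighter).
Shutter speed: 1/80 → 1/100 → 1/125 → 1/160 → 1/200 → 1/250 — 1 2/3 stops faster (darker).
Net so far: 1 1/3 stops brighter. ISO: 2000 → 1600 → 1250 → 1000 → 800.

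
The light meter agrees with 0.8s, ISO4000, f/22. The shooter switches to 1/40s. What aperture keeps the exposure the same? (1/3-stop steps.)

Shutter speed: 0.8 → 0.6 → 0.5 → 0.4 → 0.3 → 1/4 → 1/5 → 1/6 → 1/8 → 1/10 → 1/13 → 1/15 → 1/20 → 1/25 → 1/30 → 1/40 — 5 stops shorter (darker).
Need 5 stops brighter from the aperture: f/22 → f/20 → f/18 → f/16 → f/14 → f/13 → f/11 → f/10 → f/9 → f/8 → f/7.1 → f/6.3 → f/5.6 → f/5 → f/4.5 → f/4.

f/4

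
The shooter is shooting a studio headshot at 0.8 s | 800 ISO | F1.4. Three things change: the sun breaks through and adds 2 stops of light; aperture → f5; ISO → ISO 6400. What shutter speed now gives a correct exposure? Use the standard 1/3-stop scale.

0.3 s

Scene light: 2 stops brighter.
Aperture: f/1.4 → f/1.6 → f/1.8 → f/2 → f/2.2 → f/2.5 → f/2.8 → f/3.2 → f/3.5 → f/4 → f/4.5 → f/5 — 3 2/3 stops smaller aperture (darker).
ISO: 800 → 1000 → 1250 → 1600 → 2000 → 2500 → 3200 → 4000 → 5000 → 6400 — 3 stops higher (brighter).
Net so far: 1 1/3 stops brighter. Shutter speed: 0.8 → 0.6 → 0.5 → 0.4 → 0.3.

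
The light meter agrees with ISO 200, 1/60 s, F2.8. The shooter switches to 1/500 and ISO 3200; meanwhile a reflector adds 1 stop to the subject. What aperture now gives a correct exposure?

f/5.6

Scene light: 1 stop brighter.
Shutter speed: 1/60 → 1/125 → 1/250 → 1/500 — 3 stops faster (darker).
ISO: 200 → 400 → 800 → 1600 → 3200 — 4 stops higher (brighter).
Net so far: 2 stops brighter. Aperture: f/2.8 → f/4 → f/5.6.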